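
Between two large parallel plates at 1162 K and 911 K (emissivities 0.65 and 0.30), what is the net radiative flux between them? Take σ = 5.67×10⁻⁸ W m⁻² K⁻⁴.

For two large parallel gray plates, q = σ(T₁⁴ − T₂⁴) / (1/ε₁ + 1/ε₂ − 1).
1/ε₁ + 1/ε₂ − 1 = 1/0.65 + 1/0.30 − 1 = 3.872.
T₁⁴ − T₂⁴ = 1.82×10^12 − 6.89×10^11 = 1.13×10^12 K⁴.
q = 5.67×10⁻⁸ × 1.13×10^12 / 3.872 = 16600 W/m².

q ≈ 16600 W/m²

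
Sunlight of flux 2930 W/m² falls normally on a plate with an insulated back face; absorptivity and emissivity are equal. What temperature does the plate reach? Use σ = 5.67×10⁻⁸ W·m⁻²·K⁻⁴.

Absorbed flux αS = emitted flux εσT⁴ (one radiating face); with α = ε, T = (S/σ)^(1/4).
T = (2930 / 5.67×10⁻⁸)^(1/4) = (5.17×10^10)^(1/4).
T = 477 K.

T ≈ 477 K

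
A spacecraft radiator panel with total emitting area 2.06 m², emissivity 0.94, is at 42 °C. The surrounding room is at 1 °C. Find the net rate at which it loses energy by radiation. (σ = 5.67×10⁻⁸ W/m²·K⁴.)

Convert: 42 °C = 315 K; 1 °C = 274 K.
Q = εσA(T⁴ − T_s⁴). T⁴ − T_s⁴ = (315)⁴ − (274)⁴ = 9.85×10^9 − 5.64×10^9 = 4.21×10^9 K⁴.
Q = 0.94 × 5.67×10⁻⁸ × 2.06 × 4.21×10^9 = 462 W.

Q ≈ 462 W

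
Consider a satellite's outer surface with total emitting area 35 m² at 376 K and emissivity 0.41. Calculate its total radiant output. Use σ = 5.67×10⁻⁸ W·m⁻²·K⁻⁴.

P ≈ 16300 W

P = εσAT⁴ = 0.41 × 5.67×10⁻⁸ × 35.0 × (376)⁴ = 0.41 × 5.67×10⁻⁸ × 35.0 × 2.00×10^10.
P = 16300 W.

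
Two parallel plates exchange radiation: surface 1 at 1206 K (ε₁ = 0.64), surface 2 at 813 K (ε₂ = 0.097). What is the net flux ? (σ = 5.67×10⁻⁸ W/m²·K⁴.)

q ≈ 8750 W/m²

For two large parallel gray plates, q = σ(T₁⁴ − T₂⁴) / (1/ε₁ + 1/ε₂ − 1).
1/ε₁ + 1/ε₂ − 1 = 1/0.64 + 1/0.097 − 1 = 10.87.
T₁⁴ − T₂⁴ = 2.12×10^12 − 4.37×10^11 = 1.68×10^12 K⁴.
q = 5.67×10⁻⁸ × 1.68×10^12 / 10.87 = 8750 W/m².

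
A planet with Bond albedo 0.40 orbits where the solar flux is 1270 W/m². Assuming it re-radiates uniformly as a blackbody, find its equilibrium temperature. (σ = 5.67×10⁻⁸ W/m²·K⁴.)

T ≈ 241 K

Power absorbed = (1−a)S·πR²; power emitted = 4πR²σT⁴. Equating and cancelling πR²:
T = ((1−a)S / 4σ)^(1/4) = (762 / (4 × 5.67×10⁻⁸))^(1/4) = (3.36×10^9)^(1/4).
T = 241 K.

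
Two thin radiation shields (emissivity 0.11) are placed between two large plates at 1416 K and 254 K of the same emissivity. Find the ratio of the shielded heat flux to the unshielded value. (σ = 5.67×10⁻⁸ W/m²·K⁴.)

ratio ≈ 0.333

With N identical shields there are N+1 = 3 gaps in series, each with the same radiative resistance, so the flux falls to 1/(N+1) of its unshielded value.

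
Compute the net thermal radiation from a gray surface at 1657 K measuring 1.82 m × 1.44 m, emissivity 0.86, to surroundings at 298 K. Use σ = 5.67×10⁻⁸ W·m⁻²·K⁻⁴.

A = 1.82 × 1.44 = 2.62 m².
Q = εσA(T⁴ − T_s⁴). T⁴ − T_s⁴ = (1657)⁴ − (298)⁴ = 7.54×10^12 − 7.89×10^9 = 7.53×10^12 K⁴.
Q = 0.86 × 5.67×10⁻⁸ × 2.62 × 7.53×10^12 = 9.62×10^5 W.

Q ≈ 9.62×10^5 W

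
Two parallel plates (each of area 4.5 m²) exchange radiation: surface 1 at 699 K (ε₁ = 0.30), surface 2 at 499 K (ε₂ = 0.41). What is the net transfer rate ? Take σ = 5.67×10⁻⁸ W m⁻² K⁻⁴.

For two large parallel gray plates, q = σ(T₁⁴ − T₂⁴) / (1/ε₁ + 1/ε₂ − 1).
1/ε₁ + 1/ε₂ − 1 = 1/0.30 + 1/0.41 − 1 = 4.772.
T₁⁴ − T₂⁴ = 2.39×10^11 − 6.20×10^10 = 1.77×10^11 K⁴.
q = 5.67×10⁻⁸ × 1.77×10^11 / 4.772 = 2100 W/m².
Q = q·A = 2100 × 4.5 = 9450 W.

Q ≈ 9450 W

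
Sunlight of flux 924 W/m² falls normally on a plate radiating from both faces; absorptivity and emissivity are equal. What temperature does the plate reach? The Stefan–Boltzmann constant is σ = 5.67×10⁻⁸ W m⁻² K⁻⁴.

Absorbed flux αS = emitted flux 2εσT⁴ per unit area; with α = ε this gives T = (S/2σ)^(1/4).
T = (924 / (2 × 5.67×10⁻⁸))^(1/4) = (8.15×10^9)^(1/4).
T = 300 K.

T ≈ 300 K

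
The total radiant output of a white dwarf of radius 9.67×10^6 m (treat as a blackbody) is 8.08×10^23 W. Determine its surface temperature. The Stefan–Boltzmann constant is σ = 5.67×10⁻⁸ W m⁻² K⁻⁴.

A = 4πr² = 4π × (9.67×10^6)² = 1.18×10^15 m².
From P = σAT⁴, T = (P / σA)^(1/4) = (8.08×10^23 / (5.67×10⁻⁸ × 1.18×10^15))^(1/4).
T = (1.21×10^16)^(1/4) = 10500 K.

T ≈ 10500 K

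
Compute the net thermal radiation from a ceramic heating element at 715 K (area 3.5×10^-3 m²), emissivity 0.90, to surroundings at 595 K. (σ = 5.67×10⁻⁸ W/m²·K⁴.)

Q = εσA(T⁴ − T_s⁴). T⁴ − T_s⁴ = (715)⁴ − (595)⁴ = 2.61×10^11 − 1.25×10^11 = 1.36×10^11 K⁴.
Q = 0.90 × 5.67×10⁻⁸ × 3.50×10^-3 × 1.36×10^11 = 24.3 W.

Q ≈ 24.3 W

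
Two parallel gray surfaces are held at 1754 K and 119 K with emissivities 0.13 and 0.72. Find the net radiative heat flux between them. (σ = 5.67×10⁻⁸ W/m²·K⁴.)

For two large parallel gray plates, q = σ(T₁⁴ − T₂⁴) / (1/ε₁ + 1/ε₂ − 1).
1/ε₁ + 1/ε₂ − 1 = 1/0.13 + 1/0.72 − 1 = 8.081.
T₁⁴ − T₂⁴ = 9.46×10^12 − 2.01×10^8 = 9.46×10^12 K⁴.
q = 5.67×10⁻⁸ × 9.46×10^12 / 8.081 = 66400 W/m².

q ≈ 66400 W/m²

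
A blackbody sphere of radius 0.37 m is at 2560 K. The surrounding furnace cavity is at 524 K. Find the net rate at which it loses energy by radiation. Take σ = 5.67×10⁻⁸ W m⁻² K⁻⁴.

Q ≈ 4.18×10^6 W

A = 4πr² = 4π × (0.37)² = 1.72 m².
Q = σA(T⁴ − T_s⁴). T⁴ − T_s⁴ = (2560)⁴ − (524)⁴ = 4.29×10^13 − 7.54×10^10 = 4.29×10^13 K⁴.
Q = 5.67×10⁻⁸ × 1.72 × 4.29×10^13 = 4.18×10^6 W.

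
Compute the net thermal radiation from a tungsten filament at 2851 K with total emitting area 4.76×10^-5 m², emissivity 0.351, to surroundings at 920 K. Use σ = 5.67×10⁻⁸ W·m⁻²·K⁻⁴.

Q = εσA(T⁴ − T_s⁴). T⁴ − T_s⁴ = (2851)⁴ − (920)⁴ = 6.61×10^13 − 7.16×10^11 = 6.54×10^13 K⁴.
Q = 0.351 × 5.67×10⁻⁸ × 4.76×10^-5 × 6.54×10^13 = 61.9 W.

Q ≈ 61.9 W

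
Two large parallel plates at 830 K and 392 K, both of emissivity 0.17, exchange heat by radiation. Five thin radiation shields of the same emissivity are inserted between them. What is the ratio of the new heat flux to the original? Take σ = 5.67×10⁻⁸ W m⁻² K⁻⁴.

ratio ≈ 0.167

With N identical shields there are N+1 = 6 gaps in series, each with the same radiative resistance, so the flux falls to 1/(N+1) of its unshielded value.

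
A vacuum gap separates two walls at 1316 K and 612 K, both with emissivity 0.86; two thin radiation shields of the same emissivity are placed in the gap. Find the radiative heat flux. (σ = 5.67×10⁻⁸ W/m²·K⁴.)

Each of the 3 gaps contributes resistance (2/ε − 1) = 2/0.86 − 1 = 1.326; total = 3.977.
q = σ(T₁⁴ − T₂⁴) / 3.977 = 5.67×10⁻⁸ × 2.86×10^12 / 3.977 = 40800 W/m².

q ≈ 40800 W/m²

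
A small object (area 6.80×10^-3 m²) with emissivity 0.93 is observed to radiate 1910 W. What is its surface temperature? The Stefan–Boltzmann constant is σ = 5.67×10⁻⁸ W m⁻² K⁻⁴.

From P = εσAT⁴, T = (P / εσA)^(1/4) = (1910 / (0.93 × 5.67×10⁻⁸ × 6.80×10^-3))^(1/4).
T = (5.33×10^12)^(1/4) = 1520 K.

T ≈ 1520 K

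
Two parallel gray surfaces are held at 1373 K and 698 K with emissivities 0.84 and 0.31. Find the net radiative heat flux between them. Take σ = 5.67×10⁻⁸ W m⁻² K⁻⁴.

For two large parallel gray plates, q = σ(T₁⁴ − T₂⁴) / (1/ε₁ + 1/ε₂ − 1).
1/ε₁ + 1/ε₂ − 1 = 1/0.84 + 1/0.31 − 1 = 3.416.
T₁⁴ − T₂⁴ = 3.55×10^12 − 2.37×10^11 = 3.32×10^12 K⁴.
q = 5.67×10⁻⁸ × 3.32×10^12 / 3.416 = 55000 W/m².

q ≈ 55000 W/m²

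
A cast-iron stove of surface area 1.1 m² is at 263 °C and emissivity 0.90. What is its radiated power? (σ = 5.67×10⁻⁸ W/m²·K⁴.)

P ≈ 4630 W

263 °C = 536 K.
P = εσAT⁴ = 0.90 × 5.67×10⁻⁸ × 1.10 × (536)⁴ = 0.90 × 5.67×10⁻⁸ × 1.10 × 8.25×10^10.
P = 4630 W.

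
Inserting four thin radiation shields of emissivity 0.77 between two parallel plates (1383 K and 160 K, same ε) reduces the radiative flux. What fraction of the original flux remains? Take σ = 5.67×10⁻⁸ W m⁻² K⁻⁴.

With N identical shields there are N+1 = 5 gaps in series, each with the same radiative resistance, so the flux falls to 1/(N+1) of its unshielded value.

ratio ≈ 0.200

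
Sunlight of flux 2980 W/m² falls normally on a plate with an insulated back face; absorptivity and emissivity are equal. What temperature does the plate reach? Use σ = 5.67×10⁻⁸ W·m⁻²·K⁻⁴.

Absorbed flux αS = emitted flux εσT⁴ (one radiating face); with α = ε, T = (S/σ)^(1/4).
T = (2980 / 5.67×10⁻⁸)^(1/4) = (5.26×10^10)^(1/4).
T = 479 K.

T ≈ 479 K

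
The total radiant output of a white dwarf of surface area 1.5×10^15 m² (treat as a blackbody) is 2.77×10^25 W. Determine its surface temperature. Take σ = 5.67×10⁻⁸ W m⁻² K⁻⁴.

T ≈ 23900 K

From P = σAT⁴, T = (P / σA)^(1/4) = (2.77×10^25 / (5.67×10⁻⁸ × 1.50×10^15))^(1/4).
T = (3.26×10^17)^(1/4) = 23900 K.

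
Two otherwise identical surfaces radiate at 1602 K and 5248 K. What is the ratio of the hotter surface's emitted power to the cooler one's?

ratio ≈ 115

P ∝ T⁴, so the ratio is (5248/1602)⁴ = (3.276)⁴ = 115.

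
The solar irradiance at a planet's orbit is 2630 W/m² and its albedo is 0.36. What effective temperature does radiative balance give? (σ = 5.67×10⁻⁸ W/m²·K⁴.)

Power absorbed = (1−a)S·πR²; power emitted = 4πR²σT⁴. Equating and cancelling πR²:
T = ((1−a)S / 4σ)^(1/4) = (1680 / (4 × 5.67×10⁻⁸))^(1/4) = (7.42×10^9)^(1/4).
T = 294 K.

T ≈ 294 K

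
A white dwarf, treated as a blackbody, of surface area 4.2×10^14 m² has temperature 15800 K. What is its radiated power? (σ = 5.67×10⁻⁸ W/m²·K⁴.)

P ≈ 1.48×10^24 W

P = σAT⁴ = 5.67×10⁻⁸ × 4.20×10^14 × (15800)⁴ = 5.67×10⁻⁸ × 4.20×10^14 × 6.23×10^16.
P = 1.48×10^24 W.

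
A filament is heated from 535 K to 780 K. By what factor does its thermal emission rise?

ratio ≈ 4.52

P ∝ T⁴, so the ratio is (780/535)⁴ = (1.458)⁴ = 4.52.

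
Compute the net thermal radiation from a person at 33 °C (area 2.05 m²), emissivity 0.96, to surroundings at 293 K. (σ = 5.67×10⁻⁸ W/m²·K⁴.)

Q ≈ 156 W

Convert: 33 °C = 306 K.
Q = εσA(T⁴ − T_s⁴). T⁴ − T_s⁴ = (306)⁴ − (293)⁴ = 8.77×10^9 − 7.37×10^9 = 1.40×10^9 K⁴.
Q = 0.96 × 5.67×10⁻⁸ × 2.05 × 1.40×10^9 = 156 W.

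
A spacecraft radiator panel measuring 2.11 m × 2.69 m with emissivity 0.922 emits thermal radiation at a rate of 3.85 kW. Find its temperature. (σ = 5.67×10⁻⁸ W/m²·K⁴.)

T ≈ 338 K

A = 2.11 × 2.69 = 5.68 m².
From P = εσAT⁴, T = (P / εσA)^(1/4) = (3850 / (0.922 × 5.67×10⁻⁸ × 5.68))^(1/4).
T = (1.30×10^10)^(1/4) = 338 K.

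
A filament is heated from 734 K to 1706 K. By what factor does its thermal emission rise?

ratio ≈ 29.2

P ∝ T⁴, so the ratio is (1706/734)⁴ = (2.324)⁴ = 29.2.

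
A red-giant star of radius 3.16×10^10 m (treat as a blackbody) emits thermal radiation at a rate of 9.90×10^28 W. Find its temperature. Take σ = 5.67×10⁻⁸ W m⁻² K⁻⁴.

T ≈ 3430 K

A = 4πr² = 4π × (3.16×10^10)² = 1.25×10^22 m².
From P = σAT⁴, T = (P / σA)^(1/4) = (9.90×10^28 / (5.67×10⁻⁸ × 1.25×10^22))^(1/4).
T = (1.39×10^14)^(1/4) = 3430 K.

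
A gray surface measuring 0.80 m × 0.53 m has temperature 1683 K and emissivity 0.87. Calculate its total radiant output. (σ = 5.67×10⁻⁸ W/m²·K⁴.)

A = 0.80 × 0.53 = 0.424 m².
P = εσAT⁴ = 0.87 × 5.67×10⁻⁸ × 0.424 × (1683)⁴ = 0.87 × 5.67×10⁻⁸ × 0.424 × 8.02×10^12.
P = 1.68×10^5 W.

P ≈ 1.68×10^5 W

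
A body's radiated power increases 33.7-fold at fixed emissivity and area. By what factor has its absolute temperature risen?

P ∝ T⁴ ⇒ T ∝ P^(1/4), so T scales by (33.7)^(1/4) = 2.41.

factor ≈ 2.41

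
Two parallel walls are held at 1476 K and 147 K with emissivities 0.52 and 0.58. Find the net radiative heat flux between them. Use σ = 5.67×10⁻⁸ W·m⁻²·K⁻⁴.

q ≈ 1.02×10^5 W/m²

For two large parallel gray plates, q = σ(T₁⁴ − T₂⁴) / (1/ε₁ + 1/ε₂ − 1).
1/ε₁ + 1/ε₂ − 1 = 1/0.52 + 1/0.58 − 1 = 2.647.
T₁⁴ − T₂⁴ = 4.75×10^12 − 4.67×10^8 = 4.75×10^12 K⁴.
q = 5.67×10⁻⁸ × 4.75×10^12 / 2.647 = 1.02×10^5 W/m².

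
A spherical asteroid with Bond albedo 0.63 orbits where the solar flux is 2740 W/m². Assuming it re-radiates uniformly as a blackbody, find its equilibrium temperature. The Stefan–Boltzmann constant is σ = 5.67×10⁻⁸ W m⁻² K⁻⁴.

T ≈ 259 K

Power absorbed = (1−a)S·πR²; power emitted = 4πR²σT⁴. Equating and cancelling πR²:
T = ((1−a)S / 4σ)^(1/4) = (1010 / (4 × 5.67×10⁻⁸))^(1/4) = (4.47×10^9)^(1/4).
T = 259 K.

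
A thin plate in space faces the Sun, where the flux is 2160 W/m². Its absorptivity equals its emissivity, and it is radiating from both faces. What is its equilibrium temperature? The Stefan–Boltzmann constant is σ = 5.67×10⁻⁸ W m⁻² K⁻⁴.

T ≈ 372 K

Absorbed flux αS = emitted flux 2εσT⁴ per unit area; with α = ε this gives T = (S/2σ)^(1/4).
T = (2160 / (2 × 5.67×10⁻⁸))^(1/4) = (1.90×10^10)^(1/4).
T = 372 K.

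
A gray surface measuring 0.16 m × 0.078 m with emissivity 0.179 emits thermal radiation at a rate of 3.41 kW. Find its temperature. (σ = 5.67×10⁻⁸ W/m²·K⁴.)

T ≈ 2280 K

A = 0.16 × 0.078 = 0.0125 m².
From P = εσAT⁴, T = (P / εσA)^(1/4) = (3410 / (0.179 × 5.67×10⁻⁸ × 0.0125))^(1/4).
T = (2.69×10^13)^(1/4) = 2280 K.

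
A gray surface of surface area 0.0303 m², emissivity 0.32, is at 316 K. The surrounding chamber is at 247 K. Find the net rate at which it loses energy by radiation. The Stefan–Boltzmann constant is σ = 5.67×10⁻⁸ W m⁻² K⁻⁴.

Q ≈ 3.44 W

Q = εσA(T⁴ − T_s⁴). T⁴ − T_s⁴ = (316)⁴ − (247)⁴ = 9.97×10^9 − 3.72×10^9 = 6.25×10^9 K⁴.
Q = 0.32 × 5.67×10⁻⁸ × 0.0303 × 6.25×10^9 = 3.44 W.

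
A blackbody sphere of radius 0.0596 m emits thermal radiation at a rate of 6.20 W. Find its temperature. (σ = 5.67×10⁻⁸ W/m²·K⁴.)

T ≈ 222 K

A = 4πr² = 4π × (0.0596)² = 0.0446 m².
From P = σAT⁴, T = (P / σA)^(1/4) = (6.20 / (5.67×10⁻⁸ × 0.0446))^(1/4).
T = (2.45×10^9)^(1/4) = 222 K.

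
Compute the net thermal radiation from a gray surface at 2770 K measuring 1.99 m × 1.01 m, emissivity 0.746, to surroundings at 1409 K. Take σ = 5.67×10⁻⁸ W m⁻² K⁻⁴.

Q ≈ 4.67×10^6 W

A = 1.99 × 1.01 = 2.01 m².
Q = εσA(T⁴ − T_s⁴). T⁴ − T_s⁴ = (2770)⁴ − (1409)⁴ = 5.89×10^13 − 3.94×10^12 = 5.49×10^13 K⁴.
Q = 0.746 × 5.67×10⁻⁸ × 2.01 × 5.49×10^13 = 4.67×10^6 W.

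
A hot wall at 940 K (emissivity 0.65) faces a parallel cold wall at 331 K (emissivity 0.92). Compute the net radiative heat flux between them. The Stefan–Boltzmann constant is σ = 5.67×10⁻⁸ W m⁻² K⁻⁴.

For two large parallel gray plates, q = σ(T₁⁴ − T₂⁴) / (1/ε₁ + 1/ε₂ − 1).
1/ε₁ + 1/ε₂ − 1 = 1/0.65 + 1/0.92 − 1 = 1.625.
T₁⁴ − T₂⁴ = 7.81×10^11 − 1.20×10^10 = 7.69×10^11 K⁴.
q = 5.67×10⁻⁸ × 7.69×10^11 / 1.625 = 26800 W/m².

q ≈ 26800 W/m²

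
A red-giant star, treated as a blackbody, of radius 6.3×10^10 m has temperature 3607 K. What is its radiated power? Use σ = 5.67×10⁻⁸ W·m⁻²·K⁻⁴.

P ≈ 4.79×10^29 W

A = 4πr² = 4π × (6.3×10^10)² = 4.99×10^22 m².
P = σAT⁴ = 5.67×10⁻⁸ × 4.99×10^22 × (3607)⁴ = 5.67×10⁻⁸ × 4.99×10^22 × 1.69×10^14.
P = 4.79×10^29 W.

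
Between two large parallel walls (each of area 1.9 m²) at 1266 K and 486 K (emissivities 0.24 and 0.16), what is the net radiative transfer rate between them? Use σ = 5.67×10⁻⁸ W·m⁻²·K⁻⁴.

Q ≈ 28800 W

For two large parallel gray plates, q = σ(T₁⁴ − T₂⁴) / (1/ε₁ + 1/ε₂ − 1).
1/ε₁ + 1/ε₂ − 1 = 1/0.24 + 1/0.16 − 1 = 9.417.
T₁⁴ − T₂⁴ = 2.57×10^12 − 5.58×10^10 = 2.51×10^12 K⁴.
q = 5.67×10⁻⁸ × 2.51×10^12 / 9.417 = 15100 W/m².
Q = q·A = 15100 × 1.9 = 28800 W.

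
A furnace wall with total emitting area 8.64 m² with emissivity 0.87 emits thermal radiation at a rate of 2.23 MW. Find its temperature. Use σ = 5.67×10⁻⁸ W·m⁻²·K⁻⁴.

From P = εσAT⁴, T = (P / εσA)^(1/4) = (2.23×10^6 / (0.87 × 5.67×10⁻⁸ × 8.64))^(1/4).
T = (5.23×10^12)^(1/4) = 1510 K.

T ≈ 1510 K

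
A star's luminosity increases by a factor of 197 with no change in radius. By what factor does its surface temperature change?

P ∝ T⁴ ⇒ T ∝ P^(1/4), so T scales by (197)^(1/4) = 3.75.

factor ≈ 3.75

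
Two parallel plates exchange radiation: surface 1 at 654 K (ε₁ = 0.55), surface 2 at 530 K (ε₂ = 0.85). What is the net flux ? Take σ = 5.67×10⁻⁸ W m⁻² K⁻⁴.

For two large parallel gray plates, q = σ(T₁⁴ − T₂⁴) / (1/ε₁ + 1/ε₂ − 1).
1/ε₁ + 1/ε₂ − 1 = 1/0.55 + 1/0.85 − 1 = 1.995.
T₁⁴ − T₂⁴ = 1.83×10^11 − 7.89×10^10 = 1.04×10^11 K⁴.
q = 5.67×10⁻⁸ × 1.04×10^11 / 1.995 = 2960 W/m².

q ≈ 2960 W/m²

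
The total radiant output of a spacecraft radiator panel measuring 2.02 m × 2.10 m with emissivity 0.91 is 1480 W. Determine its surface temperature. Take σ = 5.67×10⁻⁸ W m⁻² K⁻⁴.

A = 2.02 × 2.10 = 4.24 m².
From P = εσAT⁴, T = (P / εσA)^(1/4) = (1480 / (0.91 × 5.67×10⁻⁸ × 4.24))^(1/4).
T = (6.76×10^9)^(1/4) = 287 K.

T ≈ 287 K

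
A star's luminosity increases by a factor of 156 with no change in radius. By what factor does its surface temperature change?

P ∝ T⁴ ⇒ T ∝ P^(1/4), so T scales by (156)^(1/4) = 3.53.

factor ≈ 3.53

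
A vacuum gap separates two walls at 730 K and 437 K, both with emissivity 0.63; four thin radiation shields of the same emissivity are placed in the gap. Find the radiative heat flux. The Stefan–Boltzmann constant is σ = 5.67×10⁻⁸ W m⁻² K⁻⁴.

Each of the 5 gaps contributes resistance (2/ε − 1) = 2/0.63 − 1 = 2.175; total = 10.87.
q = σ(T₁⁴ − T₂⁴) / 10.87 = 5.67×10⁻⁸ × 2.48×10^11 / 10.87 = 1290 W/m².

q ≈ 1290 W/m²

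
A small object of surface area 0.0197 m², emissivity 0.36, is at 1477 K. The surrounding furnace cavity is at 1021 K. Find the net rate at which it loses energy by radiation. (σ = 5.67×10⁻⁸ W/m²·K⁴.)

Q = εσA(T⁴ − T_s⁴). T⁴ − T_s⁴ = (1477)⁴ − (1021)⁴ = 4.76×10^12 − 1.09×10^12 = 3.67×10^12 K⁴.
Q = 0.36 × 5.67×10⁻⁸ × 0.0197 × 3.67×10^12 = 1480 W.

Q ≈ 1480 W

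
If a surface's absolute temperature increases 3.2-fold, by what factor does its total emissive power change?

factor ≈ 105

P ∝ T⁴, so the power scales as (3.2)⁴ = 105.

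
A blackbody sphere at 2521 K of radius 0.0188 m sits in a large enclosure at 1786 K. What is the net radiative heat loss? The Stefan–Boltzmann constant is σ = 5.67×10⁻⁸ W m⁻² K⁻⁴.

A = 4πr² = 4π × (0.0188)² = 4.44×10^-3 m².
Q = σA(T⁴ − T_s⁴). T⁴ − T_s⁴ = (2521)⁴ − (1786)⁴ = 4.04×10^13 − 1.02×10^13 = 3.02×10^13 K⁴.
Q = 5.67×10⁻⁸ × 4.44×10^-3 × 3.02×10^13 = 7610 W.

Q ≈ 7610 W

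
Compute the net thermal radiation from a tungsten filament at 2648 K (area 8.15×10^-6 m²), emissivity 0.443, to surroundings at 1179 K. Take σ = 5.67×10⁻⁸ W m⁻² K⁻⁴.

Q ≈ 9.67 W

Q = εσA(T⁴ − T_s⁴). T⁴ − T_s⁴ = (2648)⁴ − (1179)⁴ = 4.92×10^13 − 1.93×10^12 = 4.72×10^13 K⁴.
Q = 0.443 × 5.67×10⁻⁸ × 8.15×10^-6 × 4.72×10^13 = 9.67 W.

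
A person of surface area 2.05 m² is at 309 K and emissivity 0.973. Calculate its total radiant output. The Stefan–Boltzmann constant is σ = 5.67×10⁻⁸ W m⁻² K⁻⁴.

P = εσAT⁴ = 0.973 × 5.67×10⁻⁸ × 2.05 × (309)⁴ = 0.973 × 5.67×10⁻⁸ × 2.05 × 9.12×10^9.
P = 1030 W.

P ≈ 1030 W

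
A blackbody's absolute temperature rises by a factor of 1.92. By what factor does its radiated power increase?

factor ≈ 13.6

P ∝ T⁴, so the power scales as (1.92)⁴ = 13.6.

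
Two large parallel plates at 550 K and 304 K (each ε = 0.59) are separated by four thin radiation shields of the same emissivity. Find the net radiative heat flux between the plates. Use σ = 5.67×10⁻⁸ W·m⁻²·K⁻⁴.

q ≈ 394 W/m²

Each of the 5 gaps contributes resistance (2/ε − 1) = 2/0.59 − 1 = 2.390; total = 11.95.
q = σ(T₁⁴ − T₂⁴) / 11.95 = 5.67×10⁻⁸ × 8.30×10^10 / 11.95 = 394 W/m².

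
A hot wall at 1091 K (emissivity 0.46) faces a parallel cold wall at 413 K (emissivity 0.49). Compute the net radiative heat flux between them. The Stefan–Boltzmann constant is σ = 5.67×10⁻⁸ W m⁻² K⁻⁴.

q ≈ 24500 W/m²

For two large parallel gray plates, q = σ(T₁⁴ − T₂⁴) / (1/ε₁ + 1/ε₂ − 1).
1/ε₁ + 1/ε₂ − 1 = 1/0.46 + 1/0.49 − 1 = 3.215.
T₁⁴ − T₂⁴ = 1.42×10^12 − 2.91×10^10 = 1.39×10^12 K⁴.
q = 5.67×10⁻⁸ × 1.39×10^12 / 3.215 = 24500 W/m².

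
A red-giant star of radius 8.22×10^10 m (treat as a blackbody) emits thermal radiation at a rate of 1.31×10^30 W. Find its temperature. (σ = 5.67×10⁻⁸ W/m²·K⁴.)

A = 4πr² = 4π × (8.22×10^10)² = 8.49×10^22 m².
From P = σAT⁴, T = (P / σA)^(1/4) = (1.31×10^30 / (5.67×10⁻⁸ × 8.49×10^22))^(1/4).
T = (2.72×10^14)^(1/4) = 4060 K.

T ≈ 4060 K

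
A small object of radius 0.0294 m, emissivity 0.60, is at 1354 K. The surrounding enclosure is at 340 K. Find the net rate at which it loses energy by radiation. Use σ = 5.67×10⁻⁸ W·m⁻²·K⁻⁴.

Q ≈ 1240 W

A = 4πr² = 4π × (0.0294)² = 0.0109 m².
Q = εσA(T⁴ − T_s⁴). T⁴ − T_s⁴ = (1354)⁴ − (340)⁴ = 3.36×10^12 − 1.34×10^10 = 3.35×10^12 K⁴.
Q = 0.60 × 5.67×10⁻⁸ × 0.0109 × 3.35×10^12 = 1240 W.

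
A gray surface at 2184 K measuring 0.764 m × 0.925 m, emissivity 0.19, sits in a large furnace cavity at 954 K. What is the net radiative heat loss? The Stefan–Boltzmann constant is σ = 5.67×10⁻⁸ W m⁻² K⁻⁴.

Q ≈ 1.67×10^5 W

A = 0.764 × 0.925 = 0.707 m².
Q = εσA(T⁴ − T_s⁴). T⁴ − T_s⁴ = (2184)⁴ − (954)⁴ = 2.28×10^13 − 8.28×10^11 = 2.19×10^13 K⁴.
Q = 0.19 × 5.67×10⁻⁸ × 0.707 × 2.19×10^13 = 1.67×10^5 W.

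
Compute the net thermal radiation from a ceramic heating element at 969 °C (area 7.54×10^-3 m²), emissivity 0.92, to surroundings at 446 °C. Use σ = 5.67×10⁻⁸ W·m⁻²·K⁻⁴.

Convert: 969 °C = 1242 K; 446 °C = 719 K.
Q = εσA(T⁴ − T_s⁴). T⁴ − T_s⁴ = (1242)⁴ − (719)⁴ = 2.38×10^12 − 2.67×10^11 = 2.11×10^12 K⁴.
Q = 0.92 × 5.67×10⁻⁸ × 7.54×10^-3 × 2.11×10^12 = 831 W.

Q ≈ 831 W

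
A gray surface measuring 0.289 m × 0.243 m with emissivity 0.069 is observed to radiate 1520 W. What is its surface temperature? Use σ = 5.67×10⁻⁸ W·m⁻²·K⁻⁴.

A = 0.289 × 0.243 = 0.0702 m².
From P = εσAT⁴, T = (P / εσA)^(1/4) = (1520 / (0.069 × 5.67×10⁻⁸ × 0.0702))^(1/4).
T = (5.53×10^12)^(1/4) = 1530 K.

T ≈ 1530 K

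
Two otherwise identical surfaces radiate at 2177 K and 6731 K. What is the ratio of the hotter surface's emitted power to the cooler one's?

P ∝ T⁴, so the ratio is (6731/2177)⁴ = (3.092)⁴ = 91.4.

ratio ≈ 91.4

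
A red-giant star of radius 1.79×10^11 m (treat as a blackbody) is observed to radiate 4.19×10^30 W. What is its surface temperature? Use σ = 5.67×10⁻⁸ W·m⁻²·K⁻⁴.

T ≈ 3680 K

A = 4πr² = 4π × (1.79×10^11)² = 4.03×10^23 m².
From P = σAT⁴, T = (P / σA)^(1/4) = (4.19×10^30 / (5.67×10⁻⁸ × 4.03×10^23))^(1/4).
T = (1.84×10^14)^(1/4) = 3680 K.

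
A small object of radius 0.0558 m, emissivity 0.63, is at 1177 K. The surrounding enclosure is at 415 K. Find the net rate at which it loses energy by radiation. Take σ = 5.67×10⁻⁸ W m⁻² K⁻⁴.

A = 4πr² = 4π × (0.0558)² = 0.0391 m².
Q = εσA(T⁴ − T_s⁴). T⁴ − T_s⁴ = (1177)⁴ − (415)⁴ = 1.92×10^12 − 2.97×10^10 = 1.89×10^12 K⁴.
Q = 0.63 × 5.67×10⁻⁸ × 0.0391 × 1.89×10^12 = 2640 W.

Q ≈ 2640 W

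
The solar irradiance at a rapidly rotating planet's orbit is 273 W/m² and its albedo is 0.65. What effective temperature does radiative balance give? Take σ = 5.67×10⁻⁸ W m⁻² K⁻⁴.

T ≈ 143 K

Power absorbed = (1−a)S·πR²; power emitted = 4πR²σT⁴. Equating and cancelling πR²:
T = ((1−a)S / 4σ)^(1/4) = (95.5 / (4 × 5.67×10⁻⁸))^(1/4) = (4.21×10^8)^(1/4).
T = 143 K.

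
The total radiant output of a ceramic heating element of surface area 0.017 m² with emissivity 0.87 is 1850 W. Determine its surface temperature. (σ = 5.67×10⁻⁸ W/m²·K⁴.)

T ≈ 1220 K

From P = εσAT⁴, T = (P / εσA)^(1/4) = (1850 / (0.87 × 5.67×10⁻⁸ × 0.0170))^(1/4).
T = (2.21×10^12)^(1/4) = 1220 K.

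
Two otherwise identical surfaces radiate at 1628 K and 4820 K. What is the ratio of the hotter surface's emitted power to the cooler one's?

ratio ≈ 76.8

P ∝ T⁴, so the ratio is (4820/1628)⁴ = (2.961)⁴ = 76.8.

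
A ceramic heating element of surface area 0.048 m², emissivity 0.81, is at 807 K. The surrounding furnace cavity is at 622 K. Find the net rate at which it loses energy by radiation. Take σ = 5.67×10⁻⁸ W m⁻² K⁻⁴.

Q = εσA(T⁴ − T_s⁴). T⁴ − T_s⁴ = (807)⁴ − (622)⁴ = 4.24×10^11 − 1.50×10^11 = 2.74×10^11 K⁴.
Q = 0.81 × 5.67×10⁻⁸ × 0.0480 × 2.74×10^11 = 605 W.

Q ≈ 605 W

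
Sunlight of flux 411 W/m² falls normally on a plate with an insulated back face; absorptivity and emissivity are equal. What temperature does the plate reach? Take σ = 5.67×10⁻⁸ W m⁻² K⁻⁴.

T ≈ 292 K

Absorbed flux αS = emitted flux εσT⁴ (one radiating face); with α = ε, T = (S/σ)^(1/4).
T = (411 / 5.67×10⁻⁸)^(1/4) = (7.25×10^9)^(1/4).
T = 292 K.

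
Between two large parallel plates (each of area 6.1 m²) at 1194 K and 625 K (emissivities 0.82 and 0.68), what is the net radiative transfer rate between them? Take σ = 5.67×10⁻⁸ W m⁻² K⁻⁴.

Q ≈ 3.85×10^5 W

For two large parallel gray plates, q = σ(T₁⁴ − T₂⁴) / (1/ε₁ + 1/ε₂ − 1).
1/ε₁ + 1/ε₂ − 1 = 1/0.82 + 1/0.68 − 1 = 1.690.
T₁⁴ − T₂⁴ = 2.03×10^12 − 1.53×10^11 = 1.88×10^12 K⁴.
q = 5.67×10⁻⁸ × 1.88×10^12 / 1.690 = 63100 W/m².
Q = q·A = 63100 × 6.1 = 3.85×10^5 W.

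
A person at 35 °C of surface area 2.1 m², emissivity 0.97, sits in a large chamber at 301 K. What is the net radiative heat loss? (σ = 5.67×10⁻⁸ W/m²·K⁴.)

Convert: 35 °C = 308 K.
Q = εσA(T⁴ − T_s⁴). T⁴ − T_s⁴ = (308)⁴ − (301)⁴ = 9.00×10^9 − 8.21×10^9 = 7.91×10^8 K⁴.
Q = 0.97 × 5.67×10⁻⁸ × 2.10 × 7.91×10^8 = 91.3 W.

Q ≈ 91.3 W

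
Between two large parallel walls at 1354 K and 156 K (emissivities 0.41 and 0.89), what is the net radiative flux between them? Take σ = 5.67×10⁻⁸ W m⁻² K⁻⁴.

q ≈ 74400 W/m²

For two large parallel gray plates, q = σ(T₁⁴ − T₂⁴) / (1/ε₁ + 1/ε₂ − 1).
1/ε₁ + 1/ε₂ − 1 = 1/0.41 + 1/0.89 − 1 = 2.563.
T₁⁴ − T₂⁴ = 3.36×10^12 − 5.92×10^8 = 3.36×10^12 K⁴.
q = 5.67×10⁻⁸ × 3.36×10^12 / 2.563 = 74400 W/m².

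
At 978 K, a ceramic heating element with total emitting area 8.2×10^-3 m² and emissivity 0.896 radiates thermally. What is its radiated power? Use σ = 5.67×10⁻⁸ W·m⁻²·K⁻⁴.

P = εσAT⁴ = 0.896 × 5.67×10⁻⁸ × 8.20×10^-3 × (978)⁴ = 0.896 × 5.67×10⁻⁸ × 8.20×10^-3 × 9.15×10^11.
P = 381 W.

P ≈ 381 W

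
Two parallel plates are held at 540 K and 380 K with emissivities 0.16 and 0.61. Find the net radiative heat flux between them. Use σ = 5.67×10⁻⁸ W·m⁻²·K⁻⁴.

For two large parallel gray plates, q = σ(T₁⁴ − T₂⁴) / (1/ε₁ + 1/ε₂ − 1).
1/ε₁ + 1/ε₂ − 1 = 1/0.16 + 1/0.61 − 1 = 6.889.
T₁⁴ − T₂⁴ = 8.50×10^10 − 2.09×10^10 = 6.42×10^10 K⁴.
q = 5.67×10⁻⁸ × 6.42×10^10 / 6.889 = 528 W/m².

q ≈ 528 W/m²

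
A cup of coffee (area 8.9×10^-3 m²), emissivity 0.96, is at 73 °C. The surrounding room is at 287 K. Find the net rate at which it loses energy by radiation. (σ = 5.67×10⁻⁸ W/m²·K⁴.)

Convert: 73 °C = 346 K.
Q = εσA(T⁴ − T_s⁴). T⁴ − T_s⁴ = (346)⁴ − (287)⁴ = 1.43×10^10 − 6.78×10^9 = 7.55×10^9 K⁴.
Q = 0.96 × 5.67×10⁻⁸ × 8.90×10^-3 × 7.55×10^9 = 3.66 W.

Q ≈ 3.66 W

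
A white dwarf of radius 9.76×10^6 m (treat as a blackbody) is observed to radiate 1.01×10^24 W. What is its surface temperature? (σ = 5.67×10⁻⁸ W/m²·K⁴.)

A = 4πr² = 4π × (9.76×10^6)² = 1.20×10^15 m².
From P = σAT⁴, T = (P / σA)^(1/4) = (1.01×10^24 / (5.67×10⁻⁸ × 1.20×10^15))^(1/4).
T = (1.49×10^16)^(1/4) = 11000 K.

T ≈ 11000 K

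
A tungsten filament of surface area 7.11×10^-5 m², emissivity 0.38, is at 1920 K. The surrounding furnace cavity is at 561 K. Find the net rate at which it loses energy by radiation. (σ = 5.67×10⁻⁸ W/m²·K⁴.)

Q = εσA(T⁴ − T_s⁴). T⁴ − T_s⁴ = (1920)⁴ − (561)⁴ = 1.36×10^13 − 9.90×10^10 = 1.35×10^13 K⁴.
Q = 0.38 × 5.67×10⁻⁸ × 7.11×10^-5 × 1.35×10^13 = 20.7 W.

Q ≈ 20.7 W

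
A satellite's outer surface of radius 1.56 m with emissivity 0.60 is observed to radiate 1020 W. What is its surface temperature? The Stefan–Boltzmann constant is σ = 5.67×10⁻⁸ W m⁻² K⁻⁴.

A = 4πr² = 4π × (1.56)² = 30.6 m².
From P = εσAT⁴, T = (P / εσA)^(1/4) = (1020 / (0.60 × 5.67×10⁻⁸ × 30.6))^(1/4).
T = (9.80×10^8)^(1/4) = 177 K.

T ≈ 177 K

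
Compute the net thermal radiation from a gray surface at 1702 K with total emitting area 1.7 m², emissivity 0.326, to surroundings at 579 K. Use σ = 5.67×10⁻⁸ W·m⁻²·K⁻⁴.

Q = εσA(T⁴ − T_s⁴). T⁴ − T_s⁴ = (1702)⁴ − (579)⁴ = 8.39×10^12 − 1.12×10^11 = 8.28×10^12 K⁴.
Q = 0.326 × 5.67×10⁻⁸ × 1.70 × 8.28×10^12 = 2.60×10^5 W.

Q ≈ 2.60×10^5 W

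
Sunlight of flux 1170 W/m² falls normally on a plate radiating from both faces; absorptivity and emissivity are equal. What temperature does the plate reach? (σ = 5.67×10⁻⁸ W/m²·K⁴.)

Absorbed flux αS = emitted flux 2εσT⁴ per unit area; with α = ε this gives T = (S/2σ)^(1/4).
T = (1170 / (2 × 5.67×10⁻⁸))^(1/4) = (1.03×10^10)^(1/4).
T = 319 K.

T ≈ 319 K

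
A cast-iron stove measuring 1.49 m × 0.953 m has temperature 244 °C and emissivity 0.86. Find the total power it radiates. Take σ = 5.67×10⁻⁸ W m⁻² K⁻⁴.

P ≈ 4950 W

A = 1.49 × 0.953 = 1.42 m².
244 °C = 517 K.
P = εσAT⁴ = 0.86 × 5.67×10⁻⁸ × 1.42 × (517)⁴ = 0.86 × 5.67×10⁻⁸ × 1.42 × 7.14×10^10.
P = 4950 W.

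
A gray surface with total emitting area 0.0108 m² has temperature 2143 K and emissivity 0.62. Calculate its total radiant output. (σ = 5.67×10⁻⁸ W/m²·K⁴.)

P ≈ 8010 W

Stefan–Boltzmann: P = εσAT⁴ = 0.62 × 5.67×10⁻⁸ × 0.0108 × (2143)⁴ = 0.62 × 5.67×10⁻⁸ × 0.0108 × 2.11×10^13.
P = 8010 W.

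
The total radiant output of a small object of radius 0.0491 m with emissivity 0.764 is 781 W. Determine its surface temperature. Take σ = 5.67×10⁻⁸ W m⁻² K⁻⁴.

A = 4πr² = 4π × (0.0491)² = 0.0303 m².
From P = εσAT⁴, T = (P / εσA)^(1/4) = (781 / (0.764 × 5.67×10⁻⁸ × 0.0303))^(1/4).
T = (5.95×10^11)^(1/4) = 878 K.

T ≈ 878 K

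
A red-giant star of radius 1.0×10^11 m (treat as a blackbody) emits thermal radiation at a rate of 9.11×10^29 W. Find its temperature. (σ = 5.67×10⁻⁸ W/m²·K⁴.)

A = 4πr² = 4π × (1.0×10^11)² = 1.26×10^23 m².
From P = σAT⁴, T = (P / σA)^(1/4) = (9.11×10^29 / (5.67×10⁻⁸ × 1.26×10^23))^(1/4).
T = (1.28×10^14)^(1/4) = 3360 K.

T ≈ 3360 K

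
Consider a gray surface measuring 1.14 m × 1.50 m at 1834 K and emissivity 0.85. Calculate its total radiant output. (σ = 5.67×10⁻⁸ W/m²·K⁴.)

P ≈ 9.32×10^5 W

A = 1.14 × 1.50 = 1.71 m².
Stefan–Boltzmann: P = εσAT⁴ = 0.85 × 5.67×10⁻⁸ × 1.71 × (1834)⁴ = 0.85 × 5.67×10⁻⁸ × 1.71 × 1.13×10^13.
P = 9.32×10^5 W.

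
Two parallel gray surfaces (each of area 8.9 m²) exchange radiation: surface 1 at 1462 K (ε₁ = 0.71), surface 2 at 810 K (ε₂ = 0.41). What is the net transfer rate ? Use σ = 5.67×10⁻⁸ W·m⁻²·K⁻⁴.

Q ≈ 7.33×10^5 W

For two large parallel gray plates, q = σ(T₁⁴ − T₂⁴) / (1/ε₁ + 1/ε₂ − 1).
1/ε₁ + 1/ε₂ − 1 = 1/0.71 + 1/0.41 − 1 = 2.847.
T₁⁴ − T₂⁴ = 4.57×10^12 − 4.30×10^11 = 4.14×10^12 K⁴.
q = 5.67×10⁻⁸ × 4.14×10^12 / 2.847 = 82400 W/m².
Q = q·A = 82400 × 8.9 = 7.33×10^5 W.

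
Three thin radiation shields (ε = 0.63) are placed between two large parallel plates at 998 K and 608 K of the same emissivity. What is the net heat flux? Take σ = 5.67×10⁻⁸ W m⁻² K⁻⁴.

q ≈ 5580 W/m²

Each of the 4 gaps contributes resistance (2/ε − 1) = 2/0.63 − 1 = 2.175; total = 8.698.
q = σ(T₁⁴ − T₂⁴) / 8.698 = 5.67×10⁻⁸ × 8.55×10^11 / 8.698 = 5580 W/m².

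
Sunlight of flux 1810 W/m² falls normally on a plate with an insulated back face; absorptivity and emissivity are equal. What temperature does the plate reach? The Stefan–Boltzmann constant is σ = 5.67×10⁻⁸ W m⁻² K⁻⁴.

T ≈ 423 K

Absorbed flux αS = emitted flux εσT⁴ (one radiating face); with α = ε, T = (S/σ)^(1/4).
T = (1810 / 5.67×10⁻⁸)^(1/4) = (3.19×10^10)^(1/4).
T = 423 K.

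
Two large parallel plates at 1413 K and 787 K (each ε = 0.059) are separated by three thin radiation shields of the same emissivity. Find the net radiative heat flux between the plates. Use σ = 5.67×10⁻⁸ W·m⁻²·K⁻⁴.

Each of the 4 gaps contributes resistance (2/ε − 1) = 2/0.059 − 1 = 32.90; total = 131.6.
q = σ(T₁⁴ − T₂⁴) / 131.6 = 5.67×10⁻⁸ × 3.60×10^12 / 131.6 = 1550 W/m².

q ≈ 1550 W/m²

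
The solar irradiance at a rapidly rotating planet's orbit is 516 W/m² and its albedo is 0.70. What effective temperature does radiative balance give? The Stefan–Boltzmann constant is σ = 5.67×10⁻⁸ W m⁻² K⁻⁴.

Power absorbed = (1−a)S·πR²; power emitted = 4πR²σT⁴. Equating and cancelling πR²:
T = ((1−a)S / 4σ)^(1/4) = (155 / (4 × 5.67×10⁻⁸))^(1/4) = (6.83×10^8)^(1/4).
T = 162 K.

T ≈ 162 K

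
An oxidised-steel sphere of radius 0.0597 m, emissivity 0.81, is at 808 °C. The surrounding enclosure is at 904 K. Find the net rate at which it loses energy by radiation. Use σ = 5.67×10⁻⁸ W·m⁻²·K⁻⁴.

A = 4πr² = 4π × (0.0597)² = 0.0448 m².
Convert: 808 °C = 1081 K.
Q = εσA(T⁴ − T_s⁴). T⁴ − T_s⁴ = (1081)⁴ − (904)⁴ = 1.37×10^12 − 6.68×10^11 = 6.98×10^11 K⁴.
Q = 0.81 × 5.67×10⁻⁸ × 0.0448 × 6.98×10^11 = 1440 W.

Q ≈ 1440 W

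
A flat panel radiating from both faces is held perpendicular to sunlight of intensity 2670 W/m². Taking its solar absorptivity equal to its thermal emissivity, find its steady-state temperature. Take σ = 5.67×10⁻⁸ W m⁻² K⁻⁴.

Absorbed flux αS = emitted flux 2εσT⁴ per unit area; with α = ε this gives T = (S/2σ)^(1/4).
T = (2670 / (2 × 5.67×10⁻⁸))^(1/4) = (2.35×10^10)^(1/4).
T = 392 K.

T ≈ 392 K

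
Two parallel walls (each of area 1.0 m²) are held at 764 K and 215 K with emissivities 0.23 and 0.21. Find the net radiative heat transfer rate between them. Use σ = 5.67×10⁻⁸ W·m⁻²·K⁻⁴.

Q ≈ 2370 W

For two large parallel gray plates, q = σ(T₁⁴ − T₂⁴) / (1/ε₁ + 1/ε₂ − 1).
1/ε₁ + 1/ε₂ − 1 = 1/0.23 + 1/0.21 − 1 = 8.110.
T₁⁴ − T₂⁴ = 3.41×10^11 − 2.14×10^9 = 3.39×10^11 K⁴.
q = 5.67×10⁻⁸ × 3.39×10^11 / 8.110 = 2370 W/m².
Q = q·A = 2370 × 1.0 = 2370 W.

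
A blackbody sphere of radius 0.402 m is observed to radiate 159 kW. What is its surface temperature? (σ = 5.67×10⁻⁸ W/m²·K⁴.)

T ≈ 1080 K

A = 4πr² = 4π × (0.402)² = 2.03 m².
From P = σAT⁴, T = (P / σA)^(1/4) = (1.59×10^5 / (5.67×10⁻⁸ × 2.03))^(1/4).
T = (1.38×10^12)^(1/4) = 1080 K.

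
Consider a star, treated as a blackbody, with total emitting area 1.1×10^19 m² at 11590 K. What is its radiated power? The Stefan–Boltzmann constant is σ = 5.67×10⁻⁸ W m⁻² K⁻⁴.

P = σAT⁴ = 5.67×10⁻⁸ × 1.10×10^19 × (11590)⁴ = 5.67×10⁻⁸ × 1.10×10^19 × 1.80×10^16.
P = 1.13×10^28 W.

P ≈ 1.13×10^28 W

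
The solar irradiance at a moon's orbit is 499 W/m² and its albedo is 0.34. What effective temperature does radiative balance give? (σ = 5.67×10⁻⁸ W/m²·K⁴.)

Power absorbed = (1−a)S·πR²; power emitted = 4πR²σT⁴. Equating and cancelling πR²:
T = ((1−a)S / 4σ)^(1/4) = (329 / (4 × 5.67×10⁻⁸))^(1/4) = (1.45×10^9)^(1/4).
T = 195 K.

T ≈ 195 K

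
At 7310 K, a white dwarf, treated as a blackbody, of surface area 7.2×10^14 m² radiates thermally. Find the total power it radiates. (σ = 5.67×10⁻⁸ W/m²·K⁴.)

P = σAT⁴ = 5.67×10⁻⁸ × 7.20×10^14 × (7310)⁴ = 5.67×10⁻⁸ × 7.20×10^14 × 2.86×10^15.
P = 1.17×10^23 W.

P ≈ 1.17×10^23 W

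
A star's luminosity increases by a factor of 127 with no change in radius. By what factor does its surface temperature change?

P ∝ T⁴ ⇒ T ∝ P^(1/4), so T scales by (127)^(1/4) = 3.36.

factor ≈ 3.36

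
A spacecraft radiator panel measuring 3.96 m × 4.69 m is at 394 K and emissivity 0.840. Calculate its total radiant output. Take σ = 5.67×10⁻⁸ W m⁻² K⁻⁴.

P ≈ 21300 W

A = 3.96 × 4.69 = 18.6 m².
P = εσAT⁴ = 0.840 × 5.67×10⁻⁸ × 18.6 × (394)⁴ = 0.840 × 5.67×10⁻⁸ × 18.6 × 2.41×10^10.
P = 21300 W.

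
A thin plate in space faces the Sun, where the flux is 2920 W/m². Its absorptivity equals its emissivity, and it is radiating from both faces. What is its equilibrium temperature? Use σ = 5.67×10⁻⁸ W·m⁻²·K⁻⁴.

Absorbed flux αS = emitted flux 2εσT⁴ per unit area; with α = ε this gives T = (S/2σ)^(1/4).
T = (2920 / (2 × 5.67×10⁻⁸))^(1/4) = (2.57×10^10)^(1/4).
T = 401 K.

T ≈ 401 K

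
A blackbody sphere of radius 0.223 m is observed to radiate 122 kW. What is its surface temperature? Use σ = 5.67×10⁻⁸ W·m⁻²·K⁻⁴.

T ≈ 1360 K

A = 4πr² = 4π × (0.223)² = 0.625 m².
From P = σAT⁴, T = (P / σA)^(1/4) = (1.22×10^5 / (5.67×10⁻⁸ × 0.625))^(1/4).
T = (3.44×10^12)^(1/4) = 1360 K.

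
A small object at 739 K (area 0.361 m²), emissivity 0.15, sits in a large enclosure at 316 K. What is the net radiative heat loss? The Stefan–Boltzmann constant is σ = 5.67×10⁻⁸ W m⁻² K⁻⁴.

Q ≈ 885 W

Q = εσA(T⁴ − T_s⁴). T⁴ − T_s⁴ = (739)⁴ − (316)⁴ = 2.98×10^11 − 9.97×10^9 = 2.88×10^11 K⁴.
Q = 0.15 × 5.67×10⁻⁸ × 0.361 × 2.88×10^11 = 885 W.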